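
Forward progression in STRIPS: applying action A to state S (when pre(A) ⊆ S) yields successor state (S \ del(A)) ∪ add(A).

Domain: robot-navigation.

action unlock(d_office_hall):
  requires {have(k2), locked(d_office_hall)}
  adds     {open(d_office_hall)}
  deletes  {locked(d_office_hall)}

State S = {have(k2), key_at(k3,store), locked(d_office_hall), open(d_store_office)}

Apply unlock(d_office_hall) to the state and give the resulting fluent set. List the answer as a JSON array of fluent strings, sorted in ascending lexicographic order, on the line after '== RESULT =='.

Progress:
  pre ⊆ S: {have(k2), locked(d_office_hall)} ⊆ S  — applicable
  S \ del = {have(k2), key_at(k3,store), open(d_store_office)}
  ∪ add   = {have(k2), key_at(k3,store), open(d_office_hall), open(d_store_office)}

== RESULT ==
["have(k2)", "key_at(k3,store)", "open(d_office_hall)", "open(d_store_office)"]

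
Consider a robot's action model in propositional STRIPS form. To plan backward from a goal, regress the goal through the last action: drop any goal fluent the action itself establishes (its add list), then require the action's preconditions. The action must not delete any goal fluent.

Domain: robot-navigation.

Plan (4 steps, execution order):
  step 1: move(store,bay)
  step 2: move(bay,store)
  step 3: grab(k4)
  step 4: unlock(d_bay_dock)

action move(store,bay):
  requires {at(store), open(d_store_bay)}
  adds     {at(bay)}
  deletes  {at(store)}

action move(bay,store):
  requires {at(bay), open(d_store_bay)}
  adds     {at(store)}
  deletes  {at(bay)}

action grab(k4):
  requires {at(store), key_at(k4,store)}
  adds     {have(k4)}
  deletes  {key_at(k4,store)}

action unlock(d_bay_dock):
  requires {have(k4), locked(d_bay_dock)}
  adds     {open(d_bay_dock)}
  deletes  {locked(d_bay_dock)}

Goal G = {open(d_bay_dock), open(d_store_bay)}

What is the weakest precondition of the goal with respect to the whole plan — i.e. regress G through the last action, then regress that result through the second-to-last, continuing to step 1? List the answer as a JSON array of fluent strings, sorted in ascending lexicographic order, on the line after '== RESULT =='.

Regress step by step:
  through step 4 (unlock(d_bay_dock)): drop {open(d_bay_dock)}, keep {open(d_store_bay)}, require {have(k4), locked(d_bay_dock)}
    → {have(k4), locked(d_bay_dock), open(d_store_bay)}
  through step 3 (grab(k4)): drop {have(k4)}, keep {locked(d_bay_dock), open(d_store_bay)}, require {at(store), key_at(k4,store)}
    → {at(store), key_at(k4,store), locked(d_bay_dock), open(d_store_bay)}
  through step 2 (move(bay,store)): drop {at(store)}, keep {key_at(k4,store), locked(d_bay_dock), open(d_store_bay)}, require {at(bay), open(d_store_bay)}
    → {at(bay), key_at(k4,store), locked(d_bay_dock), open(d_store_bay)}
  through step 1 (move(store,bay)): drop {at(bay)}, keep {key_at(k4,store), locked(d_bay_dock), open(d_store_bay)}, require {at(store), open(d_store_bay)}
    → {at(store), key_at(k4,store), locked(d_bay_dock), open(d_store_bay)}

== RESULT ==
["at(store)", "key_at(k4,store)", "locked(d_bay_dock)", "open(d_store_bay)"]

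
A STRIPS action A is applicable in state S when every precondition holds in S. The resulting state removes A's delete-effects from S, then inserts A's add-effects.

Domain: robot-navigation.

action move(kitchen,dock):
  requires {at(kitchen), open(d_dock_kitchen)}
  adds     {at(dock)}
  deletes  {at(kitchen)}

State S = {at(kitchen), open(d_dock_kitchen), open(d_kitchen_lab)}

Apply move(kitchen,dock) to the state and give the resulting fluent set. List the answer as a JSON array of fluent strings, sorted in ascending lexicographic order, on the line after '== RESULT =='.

Compute (S \ del) ∪ add:
  pre ⊆ S: {at(kitchen), open(d_dock_kitchen)} ⊆ S  — applicable
  S \ del = {open(d_dock_kitchen), open(d_kitchen_lab)}
  ∪ add   = {at(dock), open(d_dock_kitchen), open(d_kitchen_lab)}

== RESULT ==
["at(dock)", "open(d_dock_kitchen)", "open(d_kitchen_lab)"]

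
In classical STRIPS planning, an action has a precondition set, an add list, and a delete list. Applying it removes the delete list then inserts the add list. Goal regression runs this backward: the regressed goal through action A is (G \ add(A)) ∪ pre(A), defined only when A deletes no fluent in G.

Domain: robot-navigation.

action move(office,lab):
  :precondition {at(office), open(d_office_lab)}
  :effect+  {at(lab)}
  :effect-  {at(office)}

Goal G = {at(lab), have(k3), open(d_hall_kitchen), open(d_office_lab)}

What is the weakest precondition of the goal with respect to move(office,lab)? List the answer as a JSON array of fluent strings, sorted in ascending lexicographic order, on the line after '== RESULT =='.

Regress:
  G ∩ del = {}  (empty — regression defined)
  G \ add = {at(lab), have(k3), open(d_hall_kitchen), open(d_office_lab)} \ {at(lab)} = {have(k3), open(d_hall_kitchen), open(d_office_lab)}
  ∪ pre   = {have(k3), open(d_hall_kitchen), open(d_office_lab)} ∪ {at(office), open(d_office_lab)}
          = {at(office), have(k3), open(d_hall_kitchen), open(d_office_lab)}

== RESULT ==
["at(office)", "have(k3)", "open(d_hall_kitchen)", "open(d_office_lab)"]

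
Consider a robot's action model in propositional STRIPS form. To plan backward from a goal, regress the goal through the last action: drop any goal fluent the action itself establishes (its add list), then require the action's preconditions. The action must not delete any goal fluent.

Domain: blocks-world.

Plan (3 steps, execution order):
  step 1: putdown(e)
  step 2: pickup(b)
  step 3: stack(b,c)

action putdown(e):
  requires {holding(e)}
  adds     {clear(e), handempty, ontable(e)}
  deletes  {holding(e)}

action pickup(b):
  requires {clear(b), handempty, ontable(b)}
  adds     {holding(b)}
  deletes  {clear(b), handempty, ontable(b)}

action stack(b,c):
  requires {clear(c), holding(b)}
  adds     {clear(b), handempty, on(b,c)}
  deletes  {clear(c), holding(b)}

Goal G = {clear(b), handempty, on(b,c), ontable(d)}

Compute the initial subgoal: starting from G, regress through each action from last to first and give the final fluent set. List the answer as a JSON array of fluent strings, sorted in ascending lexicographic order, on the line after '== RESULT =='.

Regress step by step:
  through step 3 (stack(b,c)): drop {clear(b), handempty, on(b,c)}, keep {ontable(d)}, require {clear(c), holding(b)}
    → {clear(c), holding(b), ontable(d)}
  through step 2 (pickup(b)): drop {holding(b)}, keep {clear(c), ontable(d)}, require {clear(b), handempty, ontable(b)}
    → {clear(b), clear(c), handempty, ontable(b), ontable(d)}
  through step 1 (putdown(e)): drop {handempty}, keep {clear(b), clear(c), ontable(b), ontable(d)}, require {holding(e)}
    → {clear(b), clear(c), holding(e), ontable(b), ontable(d)}

== RESULT ==
["clear(b)", "clear(c)", "holding(e)", "ontable(b)", "ontable(d)"]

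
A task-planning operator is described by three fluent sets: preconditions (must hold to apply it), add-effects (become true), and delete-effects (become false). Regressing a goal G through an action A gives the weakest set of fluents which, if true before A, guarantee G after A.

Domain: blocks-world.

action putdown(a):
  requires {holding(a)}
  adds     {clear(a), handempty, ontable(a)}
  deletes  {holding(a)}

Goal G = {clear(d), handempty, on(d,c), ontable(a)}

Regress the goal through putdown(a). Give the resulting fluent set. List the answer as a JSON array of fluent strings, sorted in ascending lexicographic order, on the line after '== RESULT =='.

Regress:
  G ∩ del = {}  (empty — regression defined)
  G \ add = {clear(d), handempty, on(d,c), ontable(a)} \ {clear(a), handempty, ontable(a)} = {clear(d), on(d,c)}
  ∪ pre   = {clear(d), on(d,c)} ∪ {holding(a)}
          = {clear(d), holding(a), on(d,c)}

== RESULT ==
["clear(d)", "holding(a)", "on(d,c)"]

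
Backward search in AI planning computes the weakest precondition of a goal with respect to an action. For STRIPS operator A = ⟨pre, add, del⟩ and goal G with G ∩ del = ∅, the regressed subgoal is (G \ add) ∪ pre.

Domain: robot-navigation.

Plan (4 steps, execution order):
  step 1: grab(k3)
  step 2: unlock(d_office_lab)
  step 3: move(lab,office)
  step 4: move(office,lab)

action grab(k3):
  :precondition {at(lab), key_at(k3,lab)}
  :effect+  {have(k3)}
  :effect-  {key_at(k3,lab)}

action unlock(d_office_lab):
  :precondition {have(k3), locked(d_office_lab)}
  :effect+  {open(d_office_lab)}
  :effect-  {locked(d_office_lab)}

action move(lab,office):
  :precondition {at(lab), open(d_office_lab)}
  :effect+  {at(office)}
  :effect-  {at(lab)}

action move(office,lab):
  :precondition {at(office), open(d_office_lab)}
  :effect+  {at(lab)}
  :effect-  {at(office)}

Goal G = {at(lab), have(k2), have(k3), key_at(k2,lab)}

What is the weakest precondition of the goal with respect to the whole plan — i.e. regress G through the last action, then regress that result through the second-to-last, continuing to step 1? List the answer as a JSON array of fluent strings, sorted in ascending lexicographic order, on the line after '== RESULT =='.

Regress step by step:
  through step 4 (move(office,lab)): drop {at(lab)}, keep {have(k2), have(k3), key_at(k2,lab)}, require {at(office), open(d_office_lab)}
    → {at(office), have(k2), have(k3), key_at(k2,lab), open(d_office_lab)}
  through step 3 (move(lab,office)): drop {at(office)}, keep {have(k2), have(k3), key_at(k2,lab), open(d_office_lab)}, require {at(lab), open(d_office_lab)}
    → {at(lab), have(k2), have(k3), key_at(k2,lab), open(d_office_lab)}
  through step 2 (unlock(d_office_lab)): drop {open(d_office_lab)}, keep {at(lab), have(k2), have(k3), key_at(k2,lab)}, require {have(k3), locked(d_office_lab)}
    → {at(lab), have(k2), have(k3), key_at(k2,lab), locked(d_office_lab)}
  through step 1 (grab(k3)): drop {have(k3)}, keep {at(lab), have(k2), key_at(k2,lab), locked(d_office_lab)}, require {at(lab), key_at(k3,lab)}
    → {at(lab), have(k2), key_at(k2,lab), key_at(k3,lab), locked(d_office_lab)}

== RESULT ==
["at(lab)", "have(k2)", "key_at(k2,lab)", "key_at(k3,lab)", "locked(d_office_lab)"]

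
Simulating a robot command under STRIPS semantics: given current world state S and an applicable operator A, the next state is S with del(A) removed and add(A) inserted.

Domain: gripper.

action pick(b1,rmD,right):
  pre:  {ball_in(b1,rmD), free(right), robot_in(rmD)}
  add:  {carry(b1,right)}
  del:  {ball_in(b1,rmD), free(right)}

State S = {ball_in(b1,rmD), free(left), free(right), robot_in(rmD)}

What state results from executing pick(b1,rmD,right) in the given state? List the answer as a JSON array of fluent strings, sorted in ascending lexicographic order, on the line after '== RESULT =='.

Compute (S \ del) ∪ add:
  pre ⊆ S: {ball_in(b1,rmD), free(right), robot_in(rmD)} ⊆ S  — applicable
  S \ del = {free(left), robot_in(rmD)}
  ∪ add   = {carry(b1,right), free(left), robot_in(rmD)}

== RESULT ==
["carry(b1,right)", "free(left)", "robot_in(rmD)"]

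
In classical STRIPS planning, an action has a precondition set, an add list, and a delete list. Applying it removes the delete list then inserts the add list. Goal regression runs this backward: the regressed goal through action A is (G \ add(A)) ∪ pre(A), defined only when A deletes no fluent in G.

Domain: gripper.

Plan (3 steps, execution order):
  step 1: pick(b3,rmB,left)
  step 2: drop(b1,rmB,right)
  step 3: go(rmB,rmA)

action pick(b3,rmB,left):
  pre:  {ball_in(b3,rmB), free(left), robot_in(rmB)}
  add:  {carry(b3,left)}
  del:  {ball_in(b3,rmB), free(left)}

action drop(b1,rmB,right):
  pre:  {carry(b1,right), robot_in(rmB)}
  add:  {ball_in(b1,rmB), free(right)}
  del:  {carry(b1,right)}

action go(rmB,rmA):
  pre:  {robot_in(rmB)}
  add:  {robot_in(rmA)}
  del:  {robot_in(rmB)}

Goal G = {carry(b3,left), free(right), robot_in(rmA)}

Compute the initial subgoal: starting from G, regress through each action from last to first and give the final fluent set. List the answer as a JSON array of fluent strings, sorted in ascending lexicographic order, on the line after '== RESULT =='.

Regress step by step:
  through step 3 (go(rmB,rmA)): drop {robot_in(rmA)}, keep {carry(b3,left), free(right)}, require {robot_in(rmB)}
    → {carry(b3,left), free(right), robot_in(rmB)}
  through step 2 (drop(b1,rmB,right)): drop {free(right)}, keep {carry(b3,left), robot_in(rmB)}, require {carry(b1,right), robot_in(rmB)}
    → {carry(b1,right), carry(b3,left), robot_in(rmB)}
  through step 1 (pick(b3,rmB,left)): drop {carry(b3,left)}, keep {carry(b1,right), robot_in(rmB)}, require {ball_in(b3,rmB), free(left), robot_in(rmB)}
    → {ball_in(b3,rmB), carry(b1,right), free(left), robot_in(rmB)}

== RESULT ==
["ball_in(b3,rmB)", "carry(b1,right)", "free(left)", "robot_in(rmB)"]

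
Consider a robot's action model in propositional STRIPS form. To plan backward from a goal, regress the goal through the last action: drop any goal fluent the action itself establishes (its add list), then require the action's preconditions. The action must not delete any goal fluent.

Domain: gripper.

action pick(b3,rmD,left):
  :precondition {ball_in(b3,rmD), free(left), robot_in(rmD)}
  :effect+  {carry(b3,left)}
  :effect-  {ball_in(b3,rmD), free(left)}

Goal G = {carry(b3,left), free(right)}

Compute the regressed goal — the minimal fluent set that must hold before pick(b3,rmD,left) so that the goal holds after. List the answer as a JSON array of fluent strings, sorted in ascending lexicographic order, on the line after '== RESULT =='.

Compute (G \ add) ∪ pre:
  G ∩ del = {}  (empty — regression defined)
  G \ add = {carry(b3,left), free(right)} \ {carry(b3,left)} = {free(right)}
  ∪ pre   = {free(right)} ∪ {ball_in(b3,rmD), free(left), robot_in(rmD)}
          = {ball_in(b3,rmD), free(left), free(right), robot_in(rmD)}

== RESULT ==
["ball_in(b3,rmD)", "free(left)", "free(right)", "robot_in(rmD)"]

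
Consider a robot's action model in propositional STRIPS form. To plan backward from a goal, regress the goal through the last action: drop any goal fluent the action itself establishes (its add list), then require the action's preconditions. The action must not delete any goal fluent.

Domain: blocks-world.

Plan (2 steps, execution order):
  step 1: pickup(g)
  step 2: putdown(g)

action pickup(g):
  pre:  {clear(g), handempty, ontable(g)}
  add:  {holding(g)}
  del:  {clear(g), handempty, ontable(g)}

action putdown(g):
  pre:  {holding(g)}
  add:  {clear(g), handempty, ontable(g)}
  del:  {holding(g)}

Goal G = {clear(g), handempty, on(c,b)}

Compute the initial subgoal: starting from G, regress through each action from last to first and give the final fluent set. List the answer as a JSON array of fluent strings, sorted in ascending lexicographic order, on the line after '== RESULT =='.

Regress step by step:
  through step 2 (putdown(g)): drop {clear(g), handempty}, keep {on(c,b)}, require {holding(g)}
    → {holding(g), on(c,b)}
  through step 1 (pickup(g)): drop {holding(g)}, keep {on(c,b)}, require {clear(g), handempty, ontable(g)}
    → {clear(g), handempty, on(c,b), ontable(g)}

== RESULT ==
["clear(g)", "handempty", "on(c,b)", "ontable(g)"]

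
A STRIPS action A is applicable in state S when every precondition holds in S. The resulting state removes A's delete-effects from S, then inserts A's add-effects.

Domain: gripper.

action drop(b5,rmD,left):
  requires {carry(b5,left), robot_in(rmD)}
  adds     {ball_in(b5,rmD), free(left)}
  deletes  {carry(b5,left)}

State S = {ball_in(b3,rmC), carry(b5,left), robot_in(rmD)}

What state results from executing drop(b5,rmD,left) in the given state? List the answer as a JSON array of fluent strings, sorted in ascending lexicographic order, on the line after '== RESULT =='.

Progress:
  pre ⊆ S: {carry(b5,left), robot_in(rmD)} ⊆ S  — applicable
  S \ del = {ball_in(b3,rmC), robot_in(rmD)}
  ∪ add   = {ball_in(b3,rmC), ball_in(b5,rmD), free(left), robot_in(rmD)}

== RESULT ==
["ball_in(b3,rmC)", "ball_in(b5,rmD)", "free(left)", "robot_in(rmD)"]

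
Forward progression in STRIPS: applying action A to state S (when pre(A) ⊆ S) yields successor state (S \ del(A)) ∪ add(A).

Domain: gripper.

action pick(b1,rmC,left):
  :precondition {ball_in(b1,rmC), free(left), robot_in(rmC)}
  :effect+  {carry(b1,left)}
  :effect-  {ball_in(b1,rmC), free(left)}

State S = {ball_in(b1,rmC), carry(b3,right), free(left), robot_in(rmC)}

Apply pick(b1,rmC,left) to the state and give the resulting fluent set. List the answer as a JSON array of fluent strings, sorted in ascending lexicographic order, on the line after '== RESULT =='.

Compute (S \ del) ∪ add:
  pre ⊆ S: {ball_in(b1,rmC), free(left), robot_in(rmC)} ⊆ S  — applicable
  S \ del = {carry(b3,right), robot_in(rmC)}
  ∪ add   = {carry(b1,left), carry(b3,right), robot_in(rmC)}

== RESULT ==
["carry(b1,left)", "carry(b3,right)", "robot_in(rmC)"]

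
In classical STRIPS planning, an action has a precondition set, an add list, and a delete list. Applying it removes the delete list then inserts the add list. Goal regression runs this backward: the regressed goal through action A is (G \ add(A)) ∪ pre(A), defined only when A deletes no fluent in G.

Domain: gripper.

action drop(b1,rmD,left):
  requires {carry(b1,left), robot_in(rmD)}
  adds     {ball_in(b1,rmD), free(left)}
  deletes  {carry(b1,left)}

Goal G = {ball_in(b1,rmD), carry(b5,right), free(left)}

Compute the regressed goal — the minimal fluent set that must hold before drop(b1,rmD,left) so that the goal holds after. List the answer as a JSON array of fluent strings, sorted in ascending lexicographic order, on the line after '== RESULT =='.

Compute (G \ add) ∪ pre:
  G ∩ del = {}  (empty — regression defined)
  G \ add = {ball_in(b1,rmD), carry(b5,right), free(left)} \ {ball_in(b1,rmD), free(left)} = {carry(b5,right)}
  ∪ pre   = {carry(b5,right)} ∪ {carry(b1,left), robot_in(rmD)}
          = {carry(b1,left), carry(b5,right), robot_in(rmD)}

== RESULT ==
["carry(b1,left)", "carry(b5,right)", "robot_in(rmD)"]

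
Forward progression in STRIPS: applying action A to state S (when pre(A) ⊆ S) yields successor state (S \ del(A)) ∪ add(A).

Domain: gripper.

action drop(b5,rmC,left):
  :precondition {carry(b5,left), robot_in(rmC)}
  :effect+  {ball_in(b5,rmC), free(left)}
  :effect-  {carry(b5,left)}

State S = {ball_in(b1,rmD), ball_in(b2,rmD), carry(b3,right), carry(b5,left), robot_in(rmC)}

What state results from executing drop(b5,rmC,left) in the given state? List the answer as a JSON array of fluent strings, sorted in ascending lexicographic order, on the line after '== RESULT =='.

Progress:
  pre ⊆ S: {carry(b5,left), robot_in(rmC)} ⊆ S  — applicable
  S \ del = {ball_in(b1,rmD), ball_in(b2,rmD), carry(b3,right), robot_in(rmC)}
  ∪ add   = {ball_in(b1,rmD), ball_in(b2,rmD), ball_in(b5,rmC), carry(b3,right), free(left), robot_in(rmC)}

== RESULT ==
["ball_in(b1,rmD)", "ball_in(b2,rmD)", "ball_in(b5,rmC)", "carry(b3,right)", "free(left)", "robot_in(rmC)"]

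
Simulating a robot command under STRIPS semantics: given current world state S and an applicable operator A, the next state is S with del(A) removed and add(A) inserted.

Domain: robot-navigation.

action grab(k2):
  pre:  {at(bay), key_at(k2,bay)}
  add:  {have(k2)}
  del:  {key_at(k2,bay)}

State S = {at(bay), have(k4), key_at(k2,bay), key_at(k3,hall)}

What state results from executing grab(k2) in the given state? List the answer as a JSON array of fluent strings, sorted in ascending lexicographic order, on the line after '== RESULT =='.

Progress:
  pre ⊆ S: {at(bay), key_at(k2,bay)} ⊆ S  — applicable
  S \ del = {at(bay), have(k4), key_at(k3,hall)}
  ∪ add   = {at(bay), have(k2), have(k4), key_at(k3,hall)}

== RESULT ==
["at(bay)", "have(k2)", "have(k4)", "key_at(k3,hall)"]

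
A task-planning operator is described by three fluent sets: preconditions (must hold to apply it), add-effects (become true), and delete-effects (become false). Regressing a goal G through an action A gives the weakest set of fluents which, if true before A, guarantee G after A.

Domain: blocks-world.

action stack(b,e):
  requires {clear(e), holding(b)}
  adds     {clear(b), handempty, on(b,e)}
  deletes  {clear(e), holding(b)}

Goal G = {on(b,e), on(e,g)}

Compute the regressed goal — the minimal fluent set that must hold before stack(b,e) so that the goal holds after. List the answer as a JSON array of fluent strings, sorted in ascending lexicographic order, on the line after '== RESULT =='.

Compute (G \ add) ∪ pre:
  G ∩ del = {}  (empty — regression defined)
  G \ add = {on(b,e), on(e,g)} \ {clear(b), handempty, on(b,e)} = {on(e,g)}
  ∪ pre   = {on(e,g)} ∪ {clear(e), holding(b)}
          = {clear(e), holding(b), on(e,g)}

== RESULT ==
["clear(e)", "holding(b)", "on(e,g)"]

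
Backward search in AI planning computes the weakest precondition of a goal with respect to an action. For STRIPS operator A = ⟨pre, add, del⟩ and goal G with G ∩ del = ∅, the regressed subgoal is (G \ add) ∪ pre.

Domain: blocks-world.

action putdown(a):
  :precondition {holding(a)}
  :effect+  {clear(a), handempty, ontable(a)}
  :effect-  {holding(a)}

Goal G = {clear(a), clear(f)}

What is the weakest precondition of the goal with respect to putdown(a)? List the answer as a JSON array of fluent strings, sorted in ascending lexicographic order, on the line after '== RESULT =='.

Regress:
  G ∩ del = {}  (empty — regression defined)
  G \ add = {clear(a), clear(f)} \ {clear(a), handempty, ontable(a)} = {clear(f)}
  ∪ pre   = {clear(f)} ∪ {holding(a)}
          = {clear(f), holding(a)}

== RESULT ==
["clear(f)", "holding(a)"]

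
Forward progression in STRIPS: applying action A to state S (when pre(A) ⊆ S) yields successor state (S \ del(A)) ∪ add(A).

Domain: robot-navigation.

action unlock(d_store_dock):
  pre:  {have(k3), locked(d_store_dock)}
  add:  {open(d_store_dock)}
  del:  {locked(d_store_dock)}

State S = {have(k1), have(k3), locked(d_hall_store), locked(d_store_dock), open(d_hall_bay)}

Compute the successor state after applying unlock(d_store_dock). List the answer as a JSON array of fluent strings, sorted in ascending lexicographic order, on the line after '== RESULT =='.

Compute (S \ del) ∪ add:
  pre ⊆ S: {have(k3), locked(d_store_dock)} ⊆ S  — applicable
  S \ del = {have(k1), have(k3), locked(d_hall_store), open(d_hall_bay)}
  ∪ add   = {have(k1), have(k3), locked(d_hall_store), open(d_hall_bay), open(d_store_dock)}

== RESULT ==
["have(k1)", "have(k3)", "locked(d_hall_store)", "open(d_hall_bay)", "open(d_store_dock)"]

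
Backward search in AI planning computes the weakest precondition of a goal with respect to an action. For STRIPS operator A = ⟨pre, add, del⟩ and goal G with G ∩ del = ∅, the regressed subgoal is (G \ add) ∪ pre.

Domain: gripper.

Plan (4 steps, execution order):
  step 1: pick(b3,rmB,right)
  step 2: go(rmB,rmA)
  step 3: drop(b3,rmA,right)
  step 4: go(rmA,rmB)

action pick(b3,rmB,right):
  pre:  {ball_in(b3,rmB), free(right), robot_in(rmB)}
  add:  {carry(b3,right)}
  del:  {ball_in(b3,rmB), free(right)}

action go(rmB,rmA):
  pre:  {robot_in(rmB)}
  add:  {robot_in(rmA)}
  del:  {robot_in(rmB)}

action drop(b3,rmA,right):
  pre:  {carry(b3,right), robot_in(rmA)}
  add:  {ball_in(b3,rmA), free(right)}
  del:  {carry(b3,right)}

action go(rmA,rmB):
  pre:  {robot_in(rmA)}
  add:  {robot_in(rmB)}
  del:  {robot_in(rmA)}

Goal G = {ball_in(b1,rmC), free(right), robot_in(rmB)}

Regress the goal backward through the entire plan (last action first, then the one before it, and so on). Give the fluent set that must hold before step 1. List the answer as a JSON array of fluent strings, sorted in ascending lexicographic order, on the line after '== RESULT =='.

Work backward from the goal:
  through step 4 (go(rmA,rmB)): drop {robot_in(rmB)}, keep {ball_in(b1,rmC), free(right)}, require {robot_in(rmA)}
    → {ball_in(b1,rmC), free(right), robot_in(rmA)}
  through step 3 (drop(b3,rmA,right)): drop {free(right)}, keep {ball_in(b1,rmC), robot_in(rmA)}, require {carry(b3,right), robot_in(rmA)}
    → {ball_in(b1,rmC), carry(b3,right), robot_in(rmA)}
  through step 2 (go(rmB,rmA)): drop {robot_in(rmA)}, keep {ball_in(b1,rmC), carry(b3,right)}, require {robot_in(rmB)}
    → {ball_in(b1,rmC), carry(b3,right), robot_in(rmB)}
  through step 1 (pick(b3,rmB,right)): drop {carry(b3,right)}, keep {ball_in(b1,rmC), robot_in(rmB)}, require {ball_in(b3,rmB), free(right), robot_in(rmB)}
    → {ball_in(b1,rmC), ball_in(b3,rmB), free(right), robot_in(rmB)}

== RESULT ==
["ball_in(b1,rmC)", "ball_in(b3,rmB)", "free(right)", "robot_in(rmB)"]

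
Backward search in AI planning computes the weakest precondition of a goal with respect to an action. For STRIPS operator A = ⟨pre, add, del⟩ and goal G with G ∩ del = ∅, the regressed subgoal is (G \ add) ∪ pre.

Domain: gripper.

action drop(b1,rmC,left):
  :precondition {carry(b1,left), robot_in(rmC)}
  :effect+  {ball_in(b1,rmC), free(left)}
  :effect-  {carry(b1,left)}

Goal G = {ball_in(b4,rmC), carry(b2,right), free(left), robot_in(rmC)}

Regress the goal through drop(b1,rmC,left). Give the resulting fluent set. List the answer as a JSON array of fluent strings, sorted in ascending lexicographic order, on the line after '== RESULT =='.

Compute (G \ add) ∪ pre:
  G ∩ del = {}  (empty — regression defined)
  G \ add = {ball_in(b4,rmC), carry(b2,right), free(left), robot_in(rmC)} \ {ball_in(b1,rmC), free(left)} = {ball_in(b4,rmC), carry(b2,right), robot_in(rmC)}
  ∪ pre   = {ball_in(b4,rmC), carry(b2,right), robot_in(rmC)} ∪ {carry(b1,left), robot_in(rmC)}
          = {ball_in(b4,rmC), carry(b1,left), carry(b2,right), robot_in(rmC)}

== RESULT ==
["ball_in(b4,rmC)", "carry(b1,left)", "carry(b2,right)", "robot_in(rmC)"]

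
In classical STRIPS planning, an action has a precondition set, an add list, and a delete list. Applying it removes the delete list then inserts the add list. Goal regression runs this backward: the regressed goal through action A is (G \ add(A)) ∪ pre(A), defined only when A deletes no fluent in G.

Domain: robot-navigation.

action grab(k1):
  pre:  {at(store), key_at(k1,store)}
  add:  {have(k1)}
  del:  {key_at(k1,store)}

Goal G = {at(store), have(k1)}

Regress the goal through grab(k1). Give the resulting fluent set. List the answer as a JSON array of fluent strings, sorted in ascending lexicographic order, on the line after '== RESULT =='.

Regress:
  G ∩ del = {}  (empty — regression defined)
  G \ add = {at(store), have(k1)} \ {have(k1)} = {at(store)}
  ∪ pre   = {at(store)} ∪ {at(store), key_at(k1,store)}
          = {at(store), key_at(k1,store)}

== RESULT ==
["at(store)", "key_at(k1,store)"]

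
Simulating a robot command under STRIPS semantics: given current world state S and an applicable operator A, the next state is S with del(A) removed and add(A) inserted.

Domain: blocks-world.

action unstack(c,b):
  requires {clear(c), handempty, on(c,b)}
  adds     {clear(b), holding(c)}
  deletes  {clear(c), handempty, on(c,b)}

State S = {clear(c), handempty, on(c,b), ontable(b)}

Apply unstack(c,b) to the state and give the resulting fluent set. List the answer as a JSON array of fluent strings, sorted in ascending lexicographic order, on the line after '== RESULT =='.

Compute (S \ del) ∪ add:
  pre ⊆ S: {clear(c), handempty, on(c,b)} ⊆ S  — applicable
  S \ del = {ontable(b)}
  ∪ add   = {clear(b), holding(c), ontable(b)}

== RESULT ==
["clear(b)", "holding(c)", "ontable(b)"]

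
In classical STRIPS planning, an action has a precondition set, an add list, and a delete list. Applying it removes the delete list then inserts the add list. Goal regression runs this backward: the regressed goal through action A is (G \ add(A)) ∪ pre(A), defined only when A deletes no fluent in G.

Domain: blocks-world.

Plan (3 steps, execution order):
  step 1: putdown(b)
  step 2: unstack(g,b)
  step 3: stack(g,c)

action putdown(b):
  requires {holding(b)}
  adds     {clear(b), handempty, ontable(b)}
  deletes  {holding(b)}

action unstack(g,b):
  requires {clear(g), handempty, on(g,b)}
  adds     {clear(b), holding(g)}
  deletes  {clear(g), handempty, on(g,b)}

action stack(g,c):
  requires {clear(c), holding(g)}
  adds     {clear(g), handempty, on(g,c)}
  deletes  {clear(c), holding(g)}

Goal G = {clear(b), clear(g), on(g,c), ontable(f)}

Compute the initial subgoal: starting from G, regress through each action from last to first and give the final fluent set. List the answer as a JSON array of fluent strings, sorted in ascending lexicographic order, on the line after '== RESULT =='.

Regress step by step:
  through step 3 (stack(g,c)): drop {clear(g), on(g,c)}, keep {clear(b), ontable(f)}, require {clear(c), holding(g)}
    → {clear(b), clear(c), holding(g), ontable(f)}
  through step 2 (unstack(g,b)): drop {clear(b), holding(g)}, keep {clear(c), ontable(f)}, require {clear(g), handempty, on(g,b)}
    → {clear(c), clear(g), handempty, on(g,b), ontable(f)}
  through step 1 (putdown(b)): drop {handempty}, keep {clear(c), clear(g), on(g,b), ontable(f)}, require {holding(b)}
    → {clear(c), clear(g), holding(b), on(g,b), ontable(f)}

== RESULT ==
["clear(c)", "clear(g)", "holding(b)", "on(g,b)", "ontable(f)"]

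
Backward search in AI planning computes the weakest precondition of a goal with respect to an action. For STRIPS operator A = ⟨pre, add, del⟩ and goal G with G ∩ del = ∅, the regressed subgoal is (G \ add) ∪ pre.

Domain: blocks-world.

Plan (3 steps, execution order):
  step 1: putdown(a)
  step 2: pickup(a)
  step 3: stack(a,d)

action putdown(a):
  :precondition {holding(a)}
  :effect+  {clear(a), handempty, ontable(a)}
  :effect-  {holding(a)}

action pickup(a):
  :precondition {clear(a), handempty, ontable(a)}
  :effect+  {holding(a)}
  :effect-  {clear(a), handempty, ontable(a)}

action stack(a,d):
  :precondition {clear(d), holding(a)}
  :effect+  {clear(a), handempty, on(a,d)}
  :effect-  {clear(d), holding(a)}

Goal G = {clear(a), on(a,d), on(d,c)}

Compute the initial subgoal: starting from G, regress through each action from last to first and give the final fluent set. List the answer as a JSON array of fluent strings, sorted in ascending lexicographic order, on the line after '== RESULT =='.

Regress step by step:
  through step 3 (stack(a,d)): drop {clear(a), on(a,d)}, keep {on(d,c)}, require {clear(d), holding(a)}
    → {clear(d), holding(a), on(d,c)}
  through step 2 (pickup(a)): drop {holding(a)}, keep {clear(d), on(d,c)}, require {clear(a), handempty, ontable(a)}
    → {clear(a), clear(d), handempty, on(d,c), ontable(a)}
  through step 1 (putdown(a)): drop {clear(a), handempty, ontable(a)}, keep {clear(d), on(d,c)}, require {holding(a)}
    → {clear(d), holding(a), on(d,c)}

== RESULT ==
["clear(d)", "holding(a)", "on(d,c)"]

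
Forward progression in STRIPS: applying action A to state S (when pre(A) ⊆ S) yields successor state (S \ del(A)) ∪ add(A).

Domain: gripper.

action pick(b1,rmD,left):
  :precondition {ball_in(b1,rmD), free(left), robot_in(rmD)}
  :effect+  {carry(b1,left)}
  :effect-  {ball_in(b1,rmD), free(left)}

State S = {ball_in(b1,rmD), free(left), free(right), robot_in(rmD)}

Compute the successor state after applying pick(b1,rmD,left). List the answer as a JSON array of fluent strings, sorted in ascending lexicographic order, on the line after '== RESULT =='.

Compute (S \ del) ∪ add:
  pre ⊆ S: {ball_in(b1,rmD), free(left), robot_in(rmD)} ⊆ S  — applicable
  S \ del = {free(right), robot_in(rmD)}
  ∪ add   = {carry(b1,left), free(right), robot_in(rmD)}

== RESULT ==
["carry(b1,left)", "free(right)", "robot_in(rmD)"]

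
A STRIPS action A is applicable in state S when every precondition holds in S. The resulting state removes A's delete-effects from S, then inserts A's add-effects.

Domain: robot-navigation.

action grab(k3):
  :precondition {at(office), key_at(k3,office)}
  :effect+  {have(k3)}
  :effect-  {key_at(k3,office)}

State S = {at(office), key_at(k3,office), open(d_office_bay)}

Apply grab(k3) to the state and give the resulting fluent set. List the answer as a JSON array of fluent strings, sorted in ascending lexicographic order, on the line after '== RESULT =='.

Progress:
  pre ⊆ S: {at(office), key_at(k3,office)} ⊆ S  — applicable
  S \ del = {at(office), open(d_office_bay)}
  ∪ add   = {at(office), have(k3), open(d_office_bay)}

== RESULT ==
["at(office)", "have(k3)", "open(d_office_bay)"]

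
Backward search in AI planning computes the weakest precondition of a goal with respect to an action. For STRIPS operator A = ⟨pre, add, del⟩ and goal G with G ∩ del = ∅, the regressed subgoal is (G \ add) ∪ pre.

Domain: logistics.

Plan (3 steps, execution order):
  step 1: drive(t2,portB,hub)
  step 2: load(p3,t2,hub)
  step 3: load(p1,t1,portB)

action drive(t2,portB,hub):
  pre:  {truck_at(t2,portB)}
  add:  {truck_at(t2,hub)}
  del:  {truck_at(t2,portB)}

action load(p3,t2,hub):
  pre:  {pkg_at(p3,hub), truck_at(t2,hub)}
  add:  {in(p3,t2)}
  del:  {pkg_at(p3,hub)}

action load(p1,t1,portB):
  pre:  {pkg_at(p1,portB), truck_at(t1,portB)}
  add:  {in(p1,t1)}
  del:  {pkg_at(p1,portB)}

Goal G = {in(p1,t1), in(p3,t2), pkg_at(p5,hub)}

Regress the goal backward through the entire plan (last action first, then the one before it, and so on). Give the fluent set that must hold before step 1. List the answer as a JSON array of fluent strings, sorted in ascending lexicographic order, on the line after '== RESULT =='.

Regress step by step:
  through step 3 (load(p1,t1,portB)): drop {in(p1,t1)}, keep {in(p3,t2), pkg_at(p5,hub)}, require {pkg_at(p1,portB), truck_at(t1,portB)}
    → {in(p3,t2), pkg_at(p1,portB), pkg_at(p5,hub), truck_at(t1,portB)}
  through step 2 (load(p3,t2,hub)): drop {in(p3,t2)}, keep {pkg_at(p1,portB), pkg_at(p5,hub), truck_at(t1,portB)}, require {pkg_at(p3,hub), truck_at(t2,hub)}
    → {pkg_at(p1,portB), pkg_at(p3,hub), pkg_at(p5,hub), truck_at(t1,portB), truck_at(t2,hub)}
  through step 1 (drive(t2,portB,hub)): drop {truck_at(t2,hub)}, keep {pkg_at(p1,portB), pkg_at(p3,hub), pkg_at(p5,hub), truck_at(t1,portB)}, require {truck_at(t2,portB)}
    → {pkg_at(p1,portB), pkg_at(p3,hub), pkg_at(p5,hub), truck_at(t1,portB), truck_at(t2,portB)}

== RESULT ==
["pkg_at(p1,portB)", "pkg_at(p3,hub)", "pkg_at(p5,hub)", "truck_at(t1,portB)", "truck_at(t2,portB)"]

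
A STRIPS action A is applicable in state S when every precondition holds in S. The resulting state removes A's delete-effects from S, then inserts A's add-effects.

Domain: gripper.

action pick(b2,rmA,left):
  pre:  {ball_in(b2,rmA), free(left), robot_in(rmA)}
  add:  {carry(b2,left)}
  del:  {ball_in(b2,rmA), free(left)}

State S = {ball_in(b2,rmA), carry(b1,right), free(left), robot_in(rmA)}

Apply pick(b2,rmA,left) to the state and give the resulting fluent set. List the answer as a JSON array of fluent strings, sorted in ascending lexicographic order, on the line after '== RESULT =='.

Progress:
  pre ⊆ S: {ball_in(b2,rmA), free(left), robot_in(rmA)} ⊆ S  — applicable
  S \ del = {carry(b1,right), robot_in(rmA)}
  ∪ add   = {carry(b1,right), carry(b2,left), robot_in(rmA)}

== RESULT ==
["carry(b1,right)", "carry(b2,left)", "robot_in(rmA)"]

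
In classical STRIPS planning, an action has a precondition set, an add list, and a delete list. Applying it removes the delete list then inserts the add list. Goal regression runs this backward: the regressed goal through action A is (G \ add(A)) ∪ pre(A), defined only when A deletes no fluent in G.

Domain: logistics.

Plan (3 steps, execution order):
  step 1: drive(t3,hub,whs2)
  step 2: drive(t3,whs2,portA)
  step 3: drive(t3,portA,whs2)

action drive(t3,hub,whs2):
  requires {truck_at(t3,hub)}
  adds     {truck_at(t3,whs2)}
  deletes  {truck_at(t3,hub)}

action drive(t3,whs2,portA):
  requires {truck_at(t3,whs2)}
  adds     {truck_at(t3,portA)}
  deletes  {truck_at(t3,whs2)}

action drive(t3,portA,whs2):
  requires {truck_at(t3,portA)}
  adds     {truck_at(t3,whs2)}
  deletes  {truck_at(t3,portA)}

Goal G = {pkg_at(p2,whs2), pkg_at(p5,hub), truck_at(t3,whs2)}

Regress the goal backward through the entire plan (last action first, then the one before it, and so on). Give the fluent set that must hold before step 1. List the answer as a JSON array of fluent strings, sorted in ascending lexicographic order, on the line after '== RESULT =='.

Regress step by step:
  through step 3 (drive(t3,portA,whs2)): drop {truck_at(t3,whs2)}, keep {pkg_at(p2,whs2), pkg_at(p5,hub)}, require {truck_at(t3,portA)}
    → {pkg_at(p2,whs2), pkg_at(p5,hub), truck_at(t3,portA)}
  through step 2 (drive(t3,whs2,portA)): drop {truck_at(t3,portA)}, keep {pkg_at(p2,whs2), pkg_at(p5,hub)}, require {truck_at(t3,whs2)}
    → {pkg_at(p2,whs2), pkg_at(p5,hub), truck_at(t3,whs2)}
  through step 1 (drive(t3,hub,whs2)): drop {truck_at(t3,whs2)}, keep {pkg_at(p2,whs2), pkg_at(p5,hub)}, require {truck_at(t3,hub)}
    → {pkg_at(p2,whs2), pkg_at(p5,hub), truck_at(t3,hub)}

== RESULT ==
["pkg_at(p2,whs2)", "pkg_at(p5,hub)", "truck_at(t3,hub)"]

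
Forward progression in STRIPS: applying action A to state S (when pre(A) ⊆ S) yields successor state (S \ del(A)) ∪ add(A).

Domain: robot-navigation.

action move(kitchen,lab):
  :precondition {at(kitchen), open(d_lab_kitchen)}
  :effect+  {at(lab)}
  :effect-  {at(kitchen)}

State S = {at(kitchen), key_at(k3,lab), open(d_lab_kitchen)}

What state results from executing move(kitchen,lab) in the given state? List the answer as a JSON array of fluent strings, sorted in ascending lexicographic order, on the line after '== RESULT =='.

Progress:
  pre ⊆ S: {at(kitchen), open(d_lab_kitchen)} ⊆ S  — applicable
  S \ del = {key_at(k3,lab), open(d_lab_kitchen)}
  ∪ add   = {at(lab), key_at(k3,lab), open(d_lab_kitchen)}

== RESULT ==
["at(lab)", "key_at(k3,lab)", "open(d_lab_kitchen)"]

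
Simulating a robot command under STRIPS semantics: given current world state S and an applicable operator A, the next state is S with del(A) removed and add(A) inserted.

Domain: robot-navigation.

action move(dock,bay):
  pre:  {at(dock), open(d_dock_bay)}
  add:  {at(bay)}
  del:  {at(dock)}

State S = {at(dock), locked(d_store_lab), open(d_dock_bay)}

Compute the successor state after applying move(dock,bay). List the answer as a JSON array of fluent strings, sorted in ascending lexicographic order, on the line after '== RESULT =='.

Progress:
  pre ⊆ S: {at(dock), open(d_dock_bay)} ⊆ S  — applicable
  S \ del = {locked(d_store_lab), open(d_dock_bay)}
  ∪ add   = {at(bay), locked(d_store_lab), open(d_dock_bay)}

== RESULT ==
["at(bay)", "locked(d_store_lab)", "open(d_dock_bay)"]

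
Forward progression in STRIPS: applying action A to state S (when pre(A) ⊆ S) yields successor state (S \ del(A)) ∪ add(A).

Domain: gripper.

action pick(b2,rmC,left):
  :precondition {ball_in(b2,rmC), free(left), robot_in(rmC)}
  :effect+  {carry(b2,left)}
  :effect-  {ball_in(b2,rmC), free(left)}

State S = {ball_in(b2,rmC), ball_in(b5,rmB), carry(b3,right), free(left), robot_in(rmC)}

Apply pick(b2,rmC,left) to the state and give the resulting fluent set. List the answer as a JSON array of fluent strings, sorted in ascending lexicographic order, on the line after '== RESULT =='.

Progress:
  pre ⊆ S: {ball_in(b2,rmC), free(left), robot_in(rmC)} ⊆ S  — applicable
  S \ del = {ball_in(b5,rmB), carry(b3,right), robot_in(rmC)}
  ∪ add   = {ball_in(b5,rmB), carry(b2,left), carry(b3,right), robot_in(rmC)}

== RESULT ==
["ball_in(b5,rmB)", "carry(b2,left)", "carry(b3,right)", "robot_in(rmC)"]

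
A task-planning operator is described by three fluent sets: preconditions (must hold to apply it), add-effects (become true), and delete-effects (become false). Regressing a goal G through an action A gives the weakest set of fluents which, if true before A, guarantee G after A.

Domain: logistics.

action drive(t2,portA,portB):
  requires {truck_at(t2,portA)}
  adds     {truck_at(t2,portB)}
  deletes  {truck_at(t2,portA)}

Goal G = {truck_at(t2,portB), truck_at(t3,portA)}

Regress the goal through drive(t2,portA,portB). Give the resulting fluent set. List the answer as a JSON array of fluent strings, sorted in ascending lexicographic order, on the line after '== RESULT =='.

Compute (G \ add) ∪ pre:
  G ∩ del = {}  (empty — regression defined)
  G \ add = {truck_at(t2,portB), truck_at(t3,portA)} \ {truck_at(t2,portB)} = {truck_at(t3,portA)}
  ∪ pre   = {truck_at(t3,portA)} ∪ {truck_at(t2,portA)}
          = {truck_at(t2,portA), truck_at(t3,portA)}

== RESULT ==
["truck_at(t2,portA)", "truck_at(t3,portA)"]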